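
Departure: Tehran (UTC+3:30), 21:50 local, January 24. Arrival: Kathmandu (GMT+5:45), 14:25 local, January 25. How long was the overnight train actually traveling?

14 hours 20 minutes

Departure in UTC: 21:50 − 3:30 = 18:20 on Jan 24.
Arrival in UTC: 14:25 − 5:45 = 08:40 on Jan 25.
Elapsed = 08:40 − 18:20 (+1 day) = 14 hours 20 minutes.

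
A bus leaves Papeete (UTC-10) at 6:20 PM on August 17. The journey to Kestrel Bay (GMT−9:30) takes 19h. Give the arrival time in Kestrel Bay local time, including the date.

1:50 PM on August 18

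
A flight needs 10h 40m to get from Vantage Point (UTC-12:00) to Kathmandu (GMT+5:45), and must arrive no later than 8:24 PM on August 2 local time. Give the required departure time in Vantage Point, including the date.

3:59 PM on August 1

Target arrival in UTC: 8:24 PM − 5:45 = 2:39 PM on Aug 2.
Subtract 10 hours 40 minutes → departure 3:59 AM UTC on Aug 2.
Vantage Point is UTC−12:00: 3:59 AM − 12:00 = 3:59 PM on Aug 1.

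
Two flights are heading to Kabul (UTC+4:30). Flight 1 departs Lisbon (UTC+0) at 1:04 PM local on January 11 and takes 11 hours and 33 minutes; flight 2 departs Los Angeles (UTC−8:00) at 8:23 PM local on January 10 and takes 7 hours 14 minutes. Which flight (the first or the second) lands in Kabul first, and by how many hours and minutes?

Flight 1 departs at 1:04 PM UTC (Jan 11).
+11 hours and 33 minutes → arrive 12:37 AM UTC on Jan 12.
Flight 2 in UTC: 8:23 PM + 8:00 = 4:23 AM on Jan 11.
+7 hours 14 minutes → arrive 11:37 AM UTC on Jan 11.
Flight 2 lands earlier by 13 hours.

the second, by 13 hours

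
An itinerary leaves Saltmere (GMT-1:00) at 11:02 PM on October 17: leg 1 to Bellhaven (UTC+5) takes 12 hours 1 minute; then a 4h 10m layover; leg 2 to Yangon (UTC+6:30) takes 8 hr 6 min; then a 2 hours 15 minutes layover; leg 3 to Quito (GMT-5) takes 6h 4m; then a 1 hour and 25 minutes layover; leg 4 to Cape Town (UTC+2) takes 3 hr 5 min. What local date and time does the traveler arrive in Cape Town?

3:08 PM on Oct 19

Convert departure to UTC: 11:02 PM + 1:00 = 12:02 AM UTC on Oct 18.
Add 12 hours 1 minute leg 1 → 12:03 PM UTC.
Add 4 hours 10 minutes layover in Bellhaven → 4:13 PM UTC.
Add 8 hours and 6 minutes leg 2 → 12:19 AM UTC (Oct 19).
Add 2 hours 15 minutes layover in Yangon → 2:34 AM UTC.
Add 6 hours and 4 minutes leg 3 → 8:38 AM UTC.
Add 1 hour 25 minutes layover in Quito → 10:03 AM UTC.
Add 3 hours and 5 minutes leg 4 → 1:08 PM UTC.
Cape Town is UTC+2:00, so local arrival = 1:08 PM + 2:00 = 3:08 PM on Oct 19.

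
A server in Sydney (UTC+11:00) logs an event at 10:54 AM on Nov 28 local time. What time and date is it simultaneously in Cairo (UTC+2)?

In UTC: 10:54 AM − 11:00 = 11:54 PM on Nov 27.
Cairo is UTC+2:00: 11:54 PM + 2:00 = 1:54 AM on Nov 28.

1:54 AM on Nov 28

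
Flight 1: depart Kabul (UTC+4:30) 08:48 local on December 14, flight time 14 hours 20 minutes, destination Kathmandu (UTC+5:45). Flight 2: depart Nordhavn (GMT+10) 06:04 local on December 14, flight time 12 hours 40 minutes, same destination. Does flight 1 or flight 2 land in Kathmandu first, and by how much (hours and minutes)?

Flight 1 in UTC: 08:48 − 4:30 = 04:18 on Dec 14.
+14 hours 20 minutes → arrive 18:38 UTC on Dec 14.
Flight 2 in UTC: 06:04 − 10:00 = 20:04 on Dec 13.
+12 hours and 40 minutes → arrive 08:44 UTC on Dec 14.
Flight 2 lands earlier by 9 hours 54 minutes.

the second, by 9 hours 54 minutes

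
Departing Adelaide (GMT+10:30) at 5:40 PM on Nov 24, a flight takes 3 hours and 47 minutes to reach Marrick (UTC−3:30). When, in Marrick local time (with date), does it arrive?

Marrick is 14:00 behind Adelaide.
After 3 hours 47 minutes it is 9:27 PM in Adelaide.
Shift by the zone difference: 9:27 PM − 14:00 = 7:27 AM on Nov 24 in Marrick.

7:27 AM on November 24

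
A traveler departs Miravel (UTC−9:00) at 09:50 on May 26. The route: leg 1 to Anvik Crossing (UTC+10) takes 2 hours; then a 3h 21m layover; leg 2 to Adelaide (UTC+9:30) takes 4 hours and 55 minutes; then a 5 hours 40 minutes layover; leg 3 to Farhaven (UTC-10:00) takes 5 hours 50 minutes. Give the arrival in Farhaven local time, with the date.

06:36 on May 27

Convert departure to UTC: 09:50 + 9:00 = 18:50 UTC on May 26.
Add 2 hours leg 1 → 20:50 UTC.
Add 3 hours 21 minutes layover in Anvik Crossing → 00:11 UTC (May 27).
Add 4 hours 55 minutes leg 2 → 05:06 UTC.
Add 5 hours 40 minutes layover in Adelaide → 10:46 UTC.
Add 5 hours and 50 minutes leg 3 → 16:36 UTC.
Farhaven is UTC−10:00, so local arrival = 16:36 − 10:00 = 06:36 on May 27.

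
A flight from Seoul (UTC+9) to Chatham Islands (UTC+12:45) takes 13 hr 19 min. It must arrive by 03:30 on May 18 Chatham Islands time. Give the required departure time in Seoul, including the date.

10:26 on May 17

Target arrival in UTC: 03:30 − 12:45 = 14:45 on May 17.
Subtract 13 hours and 19 minutes → departure 01:26 UTC on May 17.
Seoul is UTC+9:00: 01:26 + 9:00 = 10:26 on May 17.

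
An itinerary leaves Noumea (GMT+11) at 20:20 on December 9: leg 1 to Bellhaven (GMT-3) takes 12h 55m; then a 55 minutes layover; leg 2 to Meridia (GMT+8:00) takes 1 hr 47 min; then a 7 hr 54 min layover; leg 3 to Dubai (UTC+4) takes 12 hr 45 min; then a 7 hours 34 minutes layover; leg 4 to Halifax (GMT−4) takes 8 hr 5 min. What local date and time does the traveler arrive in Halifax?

09:15 on December 11

Convert departure to UTC: 20:20 − 11:00 = 09:20 UTC on Dec 9.
Add 12 hours 55 minutes leg 1 → 22:15 UTC.
Add 55 minutes layover in Bellhaven → 23:10 UTC.
Add 1 hour and 47 minutes leg 2 → 00:57 UTC (Dec 10).
Add 7 hours 54 minutes layover in Meridia → 08:51 UTC.
Add 12 hours and 45 minutes leg 3 → 21:36 UTC.
Add 7 hours and 34 minutes layover in Dubai → 05:10 UTC (Dec 11).
Add 8 hours and 5 minutes leg 4 → 13:15 UTC.
Halifax is UTC−4:00, so local arrival = 13:15 − 4:00 = 09:15 on Dec 11.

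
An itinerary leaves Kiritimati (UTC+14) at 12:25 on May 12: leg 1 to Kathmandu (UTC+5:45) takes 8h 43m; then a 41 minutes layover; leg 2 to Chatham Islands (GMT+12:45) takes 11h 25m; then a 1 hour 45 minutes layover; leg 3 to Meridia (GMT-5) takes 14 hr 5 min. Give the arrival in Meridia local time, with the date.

06:04 on May 13

Convert departure to UTC: 12:25 − 14:00 = 22:25 UTC on May 11.
Add 8 hours 43 minutes leg 1 → 07:08 UTC (May 12).
Add 41 minutes layover in Kathmandu → 07:49 UTC.
Add 11 hours and 25 minutes leg 2 → 19:14 UTC.
Add 1 hour 45 minutes layover in Chatham Islands → 20:59 UTC.
Add 14 hours and 5 minutes leg 3 → 11:04 UTC (May 13).
Meridia is UTC−5:00, so local arrival = 11:04 − 5:00 = 06:04 on May 13.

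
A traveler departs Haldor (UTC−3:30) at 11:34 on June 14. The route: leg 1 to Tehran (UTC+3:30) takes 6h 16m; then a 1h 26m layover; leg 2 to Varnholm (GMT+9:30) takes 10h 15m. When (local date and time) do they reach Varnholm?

18:31 on June 15

Convert departure to UTC: 11:34 + 3:30 = 15:04 UTC on Jun 14.
Add 6 hours and 16 minutes leg 1 → 21:20 UTC.
Add 1 hour 26 minutes layover in Tehran → 22:46 UTC.
Add 10 hours and 15 minutes leg 2 → 09:01 UTC (Jun 15).
Varnholm is UTC+9:30, so local arrival = 09:01 + 9:30 = 18:31 on Jun 15.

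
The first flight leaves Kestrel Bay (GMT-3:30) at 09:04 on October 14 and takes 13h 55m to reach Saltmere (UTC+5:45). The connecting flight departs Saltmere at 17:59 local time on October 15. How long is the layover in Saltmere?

9 hours 45 minutes

Convert departure to UTC: 09:04 + 3:30 = 12:34 UTC on Oct 14.
Add 13 hours and 55 minutes flight time → 02:29 UTC (Oct 15).
Saltmere is UTC+5:45, so local arrival = 02:29 + 5:45 = 08:14 on Oct 15.
Layover = 17:59 − 08:14 = 9 hours 45 minutes.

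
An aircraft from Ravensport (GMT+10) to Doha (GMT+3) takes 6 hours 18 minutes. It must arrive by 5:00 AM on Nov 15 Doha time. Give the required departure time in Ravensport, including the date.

Target arrival in UTC: 5:00 AM − 3:00 = 2:00 AM on Nov 15.
Subtract 6 hours and 18 minutes → departure 7:42 PM UTC on Nov 14.
Ravensport is UTC+10:00: 7:42 PM + 10:00 = 5:42 AM on Nov 15.

5:42 AM on November 15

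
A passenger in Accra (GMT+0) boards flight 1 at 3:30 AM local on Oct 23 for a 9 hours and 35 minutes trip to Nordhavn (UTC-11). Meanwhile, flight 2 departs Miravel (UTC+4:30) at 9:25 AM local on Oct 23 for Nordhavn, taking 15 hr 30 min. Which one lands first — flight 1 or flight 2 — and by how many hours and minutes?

Flight 1 departs at 3:30 AM UTC (Oct 23).
+9 hours and 35 minutes → arrive 1:05 PM UTC on Oct 23.
Flight 2 in UTC: 9:25 AM − 4:30 = 4:55 AM on Oct 23.
+15 hours and 30 minutes → arrive 8:25 PM UTC on Oct 23.
Flight 1 lands earlier by 7 hours 20 minutes.

the first, by 7 hours 20 minutes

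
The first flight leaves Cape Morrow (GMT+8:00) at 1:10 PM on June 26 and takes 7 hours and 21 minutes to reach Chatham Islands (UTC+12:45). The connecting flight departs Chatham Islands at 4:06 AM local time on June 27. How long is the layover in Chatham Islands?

Convert departure to UTC: 1:10 PM − 8:00 = 5:10 AM UTC on Jun 26.
Add 7 hours and 21 minutes flight time → 12:31 PM UTC.
Chatham Islands is UTC+12:45, so local arrival = 12:31 PM + 12:45 = 1:16 AM on Jun 27.
Layover = 4:06 AM − 1:16 AM = 2 hours 50 minutes.

2 hours 50 minutes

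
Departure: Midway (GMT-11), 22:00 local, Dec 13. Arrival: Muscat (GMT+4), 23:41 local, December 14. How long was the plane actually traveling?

Departure in UTC: 22:00 + 11:00 = 09:00 on Dec 14.
Arrival in UTC: 23:41 − 4:00 = 19:41 on Dec 14.
Elapsed = 19:41 − 09:00 = 10 hours 41 minutes.

10 hours 41 minutes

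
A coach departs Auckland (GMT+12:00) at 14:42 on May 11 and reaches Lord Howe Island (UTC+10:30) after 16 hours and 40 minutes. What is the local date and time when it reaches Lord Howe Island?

Convert departure to UTC: 14:42 − 12:00 = 02:42 UTC on May 11.
Add 16 hours 40 minutes travel time → 19:22 UTC.
Lord Howe Island is UTC+10:30, so local arrival = 19:22 + 10:30 = 05:52 on May 12.

05:52 on May 12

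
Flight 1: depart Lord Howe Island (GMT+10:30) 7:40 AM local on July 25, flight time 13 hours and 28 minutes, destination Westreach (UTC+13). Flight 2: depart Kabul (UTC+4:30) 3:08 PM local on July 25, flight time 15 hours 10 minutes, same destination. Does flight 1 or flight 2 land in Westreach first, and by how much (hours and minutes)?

Flight 1 in UTC: 7:40 AM − 10:30 = 9:10 PM on Jul 24.
+13 hours 28 minutes → arrive 10:38 AM UTC on Jul 25.
Flight 2 in UTC: 3:08 PM − 4:30 = 10:38 AM on Jul 25.
+15 hours and 10 minutes → arrive 1:48 AM UTC on Jul 26.
Flight 1 lands earlier by 15 hours 10 minutes.

the first, by 15 hours 10 minutes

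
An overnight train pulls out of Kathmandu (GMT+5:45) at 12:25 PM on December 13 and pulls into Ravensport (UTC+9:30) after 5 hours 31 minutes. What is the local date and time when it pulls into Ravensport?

Ravensport is 3:45 ahead of Kathmandu.
After 5 hours and 31 minutes it is 5:56 PM in Kathmandu.
Shift by the zone difference: 5:56 PM + 3:45 = 9:41 PM on Dec 13 in Ravensport.

9:41 PM on Dec 13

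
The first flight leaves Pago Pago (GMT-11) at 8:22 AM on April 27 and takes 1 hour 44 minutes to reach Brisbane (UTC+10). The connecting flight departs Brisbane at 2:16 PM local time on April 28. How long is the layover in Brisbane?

Convert departure to UTC: 8:22 AM + 11:00 = 7:22 PM UTC on Apr 27.
Add 1 hour 44 minutes flight time → 9:06 PM UTC.
Brisbane is UTC+10:00, so local arrival = 9:06 PM + 10:00 = 7:06 AM on Apr 28.
Layover = 2:16 PM − 7:06 AM = 7 hours 10 minutes.

7 hours 10 minutes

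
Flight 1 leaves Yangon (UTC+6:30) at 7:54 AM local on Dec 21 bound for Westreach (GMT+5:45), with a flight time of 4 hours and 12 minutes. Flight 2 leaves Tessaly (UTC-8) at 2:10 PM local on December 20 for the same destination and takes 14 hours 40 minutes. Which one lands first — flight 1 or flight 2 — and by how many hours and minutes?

the first, by 7 hours 14 minutes

Flight 1 in UTC: 7:54 AM − 6:30 = 1:24 AM on Dec 21.
+4 hours and 12 minutes → arrive 5:36 AM UTC on Dec 21.
Flight 2 in UTC: 2:10 PM + 8:00 = 10:10 PM on Dec 20.
+14 hours 40 minutes → arrive 12:50 PM UTC on Dec 21.
Flight 1 lands earlier by 7 hours 14 minutes.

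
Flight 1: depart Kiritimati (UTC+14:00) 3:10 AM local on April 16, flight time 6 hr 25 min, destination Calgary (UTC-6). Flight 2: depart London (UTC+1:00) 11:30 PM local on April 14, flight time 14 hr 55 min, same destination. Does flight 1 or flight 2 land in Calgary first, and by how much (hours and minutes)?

the second, by 6 hours 10 minutes

Flight 1 in UTC: 3:10 AM − 14:00 = 1:10 PM on Apr 15.
+6 hours and 25 minutes → arrive 7:35 PM UTC on Apr 15.
Flight 2 in UTC: 11:30 PM − 1:00 = 10:30 PM on Apr 14.
+14 hours and 55 minutes → arrive 1:25 PM UTC on Apr 15.
Flight 2 lands earlier by 6 hours 10 minutes.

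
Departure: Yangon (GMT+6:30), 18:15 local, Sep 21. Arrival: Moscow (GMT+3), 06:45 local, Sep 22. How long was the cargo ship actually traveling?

Moscow is 3:30 behind Yangon.
Clock-face elapsed time (ignoring zones) is 12 hours 30 minutes.
Actual elapsed = 12 hours 30 minutes + 3:30 = 16 hours.

16 hours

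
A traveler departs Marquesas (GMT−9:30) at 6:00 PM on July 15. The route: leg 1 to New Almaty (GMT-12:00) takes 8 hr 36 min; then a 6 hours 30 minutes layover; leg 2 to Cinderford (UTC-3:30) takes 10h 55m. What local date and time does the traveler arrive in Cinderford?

Convert departure to UTC: 6:00 PM + 9:30 = 3:30 AM UTC on Jul 16.
Add 8 hours 36 minutes leg 1 → 12:06 PM UTC.
Add 6 hours and 30 minutes layover in New Almaty → 6:36 PM UTC.
Add 10 hours and 55 minutes leg 2 → 5:31 AM UTC (Jul 17).
Cinderford is UTC−3:30, so local arrival = 5:31 AM − 3:30 = 2:01 AM on Jul 17.

2:01 AM on July 17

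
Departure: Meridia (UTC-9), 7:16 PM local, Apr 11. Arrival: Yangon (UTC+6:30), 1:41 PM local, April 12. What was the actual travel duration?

2 hours 55 minutes

Departure in UTC: 7:16 PM + 9:00 = 4:16 AM on Apr 12.
Arrival in UTC: 1:41 PM − 6:30 = 7:11 AM on Apr 12.
Elapsed = 7:11 AM − 4:16 AM = 2 hours 55 minutes.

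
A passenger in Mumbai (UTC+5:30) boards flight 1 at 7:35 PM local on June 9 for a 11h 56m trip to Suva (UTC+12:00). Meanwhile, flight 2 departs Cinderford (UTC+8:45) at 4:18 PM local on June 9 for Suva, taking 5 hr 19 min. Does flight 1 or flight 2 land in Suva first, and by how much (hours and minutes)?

Flight 1 in UTC: 7:35 PM − 5:30 = 2:05 PM on Jun 9.
+11 hours 56 minutes → arrive 2:01 AM UTC on Jun 10.
Flight 2 in UTC: 4:18 PM − 8:45 = 7:33 AM on Jun 9.
+5 hours 19 minutes → arrive 12:52 PM UTC on Jun 9.
Flight 2 lands earlier by 13 hours 9 minutes.

the second, by 13 hours 9 minutes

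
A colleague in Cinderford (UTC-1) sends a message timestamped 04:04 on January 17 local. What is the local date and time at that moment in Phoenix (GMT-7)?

In UTC: 04:04 + 1:00 = 05:04 on Jan 17.
Phoenix is UTC−7:00: 05:04 − 7:00 = 22:04 on Jan 16.

22:04 on January 16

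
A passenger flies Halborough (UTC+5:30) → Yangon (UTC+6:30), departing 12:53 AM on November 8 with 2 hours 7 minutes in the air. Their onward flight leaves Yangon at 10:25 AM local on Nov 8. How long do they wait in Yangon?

6 hours 25 minutes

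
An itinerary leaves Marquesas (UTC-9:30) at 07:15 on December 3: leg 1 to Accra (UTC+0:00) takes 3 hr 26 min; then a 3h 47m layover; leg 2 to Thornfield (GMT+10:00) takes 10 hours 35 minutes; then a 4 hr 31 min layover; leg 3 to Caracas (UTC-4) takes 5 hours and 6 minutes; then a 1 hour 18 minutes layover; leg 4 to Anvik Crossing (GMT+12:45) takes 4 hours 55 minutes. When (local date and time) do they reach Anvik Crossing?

15:08 on Dec 5

Convert departure to UTC: 07:15 + 9:30 = 16:45 UTC on Dec 3.
Add 3 hours and 26 minutes leg 1 → 20:11 UTC.
Add 3 hours 47 minutes layover in Accra → 23:58 UTC.
Add 10 hours 35 minutes leg 2 → 10:33 UTC (Dec 4).
Add 4 hours and 31 minutes layover in Thornfield → 15:04 UTC.
Add 5 hours and 6 minutes leg 3 → 20:10 UTC.
Add 1 hour 18 minutes layover in Caracas → 21:28 UTC.
Add 4 hours and 55 minutes leg 4 → 02:23 UTC (Dec 5).
Anvik Crossing is UTC+12:45, so local arrival = 02:23 + 12:45 = 15:08 on Dec 5.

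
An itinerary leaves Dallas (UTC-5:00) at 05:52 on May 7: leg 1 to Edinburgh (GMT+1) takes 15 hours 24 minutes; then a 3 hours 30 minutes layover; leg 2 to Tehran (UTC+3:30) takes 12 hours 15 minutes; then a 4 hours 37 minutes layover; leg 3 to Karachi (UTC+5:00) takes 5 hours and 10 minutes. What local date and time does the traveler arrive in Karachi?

Convert departure to UTC: 05:52 + 5:00 = 10:52 UTC on May 7.
Add 15 hours and 24 minutes leg 1 → 02:16 UTC (May 8).
Add 3 hours and 30 minutes layover in Edinburgh → 05:46 UTC.
Add 12 hours and 15 minutes leg 2 → 18:01 UTC.
Add 4 hours and 37 minutes layover in Tehran → 22:38 UTC.
Add 5 hours 10 minutes leg 3 → 03:48 UTC (May 9).
Karachi is UTC+5:00, so local arrival = 03:48 + 5:00 = 08:48 on May 9.

08:48 on May 9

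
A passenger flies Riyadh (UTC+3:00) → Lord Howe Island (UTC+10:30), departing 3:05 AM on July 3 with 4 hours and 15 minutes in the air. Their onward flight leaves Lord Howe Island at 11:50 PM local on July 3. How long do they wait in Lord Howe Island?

Convert departure to UTC: 3:05 AM − 3:00 = 12:05 AM UTC on Jul 3.
Add 4 hours and 15 minutes flight time → 4:20 AM UTC.
Lord Howe Island is UTC+10:30, so local arrival = 4:20 AM + 10:30 = 2:50 PM on Jul 3.
Layover = 11:50 PM − 2:50 PM = 9 hours.

9 hours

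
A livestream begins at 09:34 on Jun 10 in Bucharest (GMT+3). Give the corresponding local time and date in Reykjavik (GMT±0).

06:34 on Jun 10

In UTC: 09:34 − 3:00 = 06:34 on Jun 10.
Reykjavik is UTC+0, so it is 06:34 on Jun 10.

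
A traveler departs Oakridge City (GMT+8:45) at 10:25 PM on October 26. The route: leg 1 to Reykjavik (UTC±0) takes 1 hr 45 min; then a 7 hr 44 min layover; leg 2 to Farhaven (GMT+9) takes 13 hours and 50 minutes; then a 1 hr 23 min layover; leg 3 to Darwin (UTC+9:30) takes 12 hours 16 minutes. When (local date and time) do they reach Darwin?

Convert departure to UTC: 10:25 PM − 8:45 = 1:40 PM UTC on Oct 26.
Add 1 hour 45 minutes leg 1 → 3:25 PM UTC.
Add 7 hours and 44 minutes layover in Reykjavik → 11:09 PM UTC.
Add 13 hours 50 minutes leg 2 → 12:59 PM UTC (Oct 27).
Add 1 hour 23 minutes layover in Farhaven → 2:22 PM UTC.
Add 12 hours 16 minutes leg 3 → 2:38 AM UTC (Oct 28).
Darwin is UTC+9:30, so local arrival = 2:38 AM + 9:30 = 12:08 PM on Oct 28.

12:08 PM on October 28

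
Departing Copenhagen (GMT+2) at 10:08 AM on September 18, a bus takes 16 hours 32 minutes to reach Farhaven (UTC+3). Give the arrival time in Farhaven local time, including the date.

Convert departure to UTC: 10:08 AM − 2:00 = 8:08 AM UTC on Sep 18.
Add 16 hours 32 minutes travel time → 12:40 AM UTC (Sep 19).
Farhaven is UTC+3:00, so local arrival = 12:40 AM + 3:00 = 3:40 AM on Sep 19.

3:40 AM on Sep 19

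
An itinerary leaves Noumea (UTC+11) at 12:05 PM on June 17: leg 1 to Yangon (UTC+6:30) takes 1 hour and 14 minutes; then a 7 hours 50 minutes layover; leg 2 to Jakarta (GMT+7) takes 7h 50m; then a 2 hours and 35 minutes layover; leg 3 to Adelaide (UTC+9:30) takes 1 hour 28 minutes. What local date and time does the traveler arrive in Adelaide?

Convert departure to UTC: 12:05 PM − 11:00 = 1:05 AM UTC on Jun 17.
Add 1 hour and 14 minutes leg 1 → 2:19 AM UTC.
Add 7 hours 50 minutes layover in Yangon → 10:09 AM UTC.
Add 7 hours 50 minutes leg 2 → 5:59 PM UTC.
Add 2 hours 35 minutes layover in Jakarta → 8:34 PM UTC.
Add 1 hour and 28 minutes leg 3 → 10:02 PM UTC.
Adelaide is UTC+9:30, so local arrival = 10:02 PM + 9:30 = 7:32 AM on Jun 18.

7:32 AM on Jun 18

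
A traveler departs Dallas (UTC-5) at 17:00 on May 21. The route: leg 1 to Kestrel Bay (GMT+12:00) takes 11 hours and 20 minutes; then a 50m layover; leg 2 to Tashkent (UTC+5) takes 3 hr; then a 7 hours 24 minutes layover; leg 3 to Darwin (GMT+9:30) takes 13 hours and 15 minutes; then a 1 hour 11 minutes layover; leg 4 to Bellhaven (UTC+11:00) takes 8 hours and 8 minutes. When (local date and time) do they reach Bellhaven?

06:08 on May 24

Convert departure to UTC: 17:00 + 5:00 = 22:00 UTC on May 21.
Add 11 hours and 20 minutes leg 1 → 09:20 UTC (May 22).
Add 50 minutes layover in Kestrel Bay → 10:10 UTC.
Add 3 hours leg 2 → 13:10 UTC.
Add 7 hours and 24 minutes layover in Tashkent → 20:34 UTC.
Add 13 hours 15 minutes leg 3 → 09:49 UTC (May 23).
Add 1 hour and 11 minutes layover in Darwin → 11:00 UTC.
Add 8 hours 8 minutes leg 4 → 19:08 UTC.
Bellhaven is UTC+11:00, so local arrival = 19:08 + 11:00 = 06:08 on May 24.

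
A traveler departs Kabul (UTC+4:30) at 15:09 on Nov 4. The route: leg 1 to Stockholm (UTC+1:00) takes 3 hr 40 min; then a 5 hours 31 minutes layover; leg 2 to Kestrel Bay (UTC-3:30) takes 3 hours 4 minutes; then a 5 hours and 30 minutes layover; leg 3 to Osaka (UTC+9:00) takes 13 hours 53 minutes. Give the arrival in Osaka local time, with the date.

03:17 on Nov 6

Convert departure to UTC: 15:09 − 4:30 = 10:39 UTC on Nov 4.
Add 3 hours 40 minutes leg 1 → 14:19 UTC.
Add 5 hours 31 minutes layover in Stockholm → 19:50 UTC.
Add 3 hours and 4 minutes leg 2 → 22:54 UTC.
Add 5 hours and 30 minutes layover in Kestrel Bay → 04:24 UTC (Nov 5).
Add 13 hours and 53 minutes leg 3 → 18:17 UTC.
Osaka is UTC+9:00, so local arrival = 18:17 + 9:00 = 03:17 on Nov 6.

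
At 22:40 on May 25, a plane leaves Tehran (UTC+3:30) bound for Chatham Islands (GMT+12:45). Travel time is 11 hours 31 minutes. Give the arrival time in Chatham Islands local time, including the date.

19:26 on May 26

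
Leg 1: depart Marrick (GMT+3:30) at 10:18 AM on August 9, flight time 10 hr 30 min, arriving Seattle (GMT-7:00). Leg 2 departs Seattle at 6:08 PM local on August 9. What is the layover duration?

Convert departure to UTC: 10:18 AM − 3:30 = 6:48 AM UTC on Aug 9.
Add 10 hours and 30 minutes flight time → 5:18 PM UTC.
Seattle is UTC−7:00, so local arrival = 5:18 PM − 7:00 = 10:18 AM on Aug 9.
Layover = 6:08 PM − 10:18 AM = 7 hours 50 minutes.

7 hours 50 minutes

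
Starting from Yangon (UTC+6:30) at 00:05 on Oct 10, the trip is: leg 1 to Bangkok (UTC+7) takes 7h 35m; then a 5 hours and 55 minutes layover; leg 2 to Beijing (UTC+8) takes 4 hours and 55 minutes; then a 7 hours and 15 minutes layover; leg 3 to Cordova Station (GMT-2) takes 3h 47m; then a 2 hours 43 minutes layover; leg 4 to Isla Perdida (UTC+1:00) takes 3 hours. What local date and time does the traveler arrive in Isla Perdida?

05:45 on October 11

Convert departure to UTC: 00:05 − 6:30 = 17:35 UTC on Oct 9.
Add 7 hours 35 minutes leg 1 → 01:10 UTC (Oct 10).
Add 5 hours 55 minutes layover in Bangkok → 07:05 UTC.
Add 4 hours and 55 minutes leg 2 → 12:00 UTC.
Add 7 hours 15 minutes layover in Beijing → 19:15 UTC.
Add 3 hours and 47 minutes leg 3 → 23:02 UTC.
Add 2 hours and 43 minutes layover in Cordova Station → 01:45 UTC (Oct 11).
Add 3 hours leg 4 → 04:45 UTC.
Isla Perdida is UTC+1:00, so local arrival = 04:45 + 1:00 = 05:45 on Oct 11.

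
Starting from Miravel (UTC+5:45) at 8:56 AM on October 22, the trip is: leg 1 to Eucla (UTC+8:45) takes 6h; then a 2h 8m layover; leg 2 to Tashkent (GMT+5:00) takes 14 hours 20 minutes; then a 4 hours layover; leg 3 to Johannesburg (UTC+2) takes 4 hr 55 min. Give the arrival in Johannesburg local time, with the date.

12:34 PM on October 23

Convert departure to UTC: 8:56 AM − 5:45 = 3:11 AM UTC on Oct 22.
Add 6 hours leg 1 → 9:11 AM UTC.
Add 2 hours 8 minutes layover in Eucla → 11:19 AM UTC.
Add 14 hours and 20 minutes leg 2 → 1:39 AM UTC (Oct 23).
Add 4 hours layover in Tashkent → 5:39 AM UTC.
Add 4 hours 55 minutes leg 3 → 10:34 AM UTC.
Johannesburg is UTC+2:00, so local arrival = 10:34 AM + 2:00 = 12:34 PM on Oct 23.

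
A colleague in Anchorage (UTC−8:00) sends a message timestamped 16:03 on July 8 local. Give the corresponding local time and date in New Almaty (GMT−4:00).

In UTC: 16:03 + 8:00 = 00:03 on Jul 9.
New Almaty is UTC−4:00: 00:03 − 4:00 = 20:03 on Jul 8.

20:03 on Jul 8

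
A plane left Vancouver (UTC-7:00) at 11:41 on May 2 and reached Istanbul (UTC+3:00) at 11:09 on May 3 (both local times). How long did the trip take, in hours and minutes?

13 hours 28 minutes

Istanbul is 10:00 ahead of Vancouver.
Clock-face elapsed time (ignoring zones) is 23 hours 28 minutes.
Actual elapsed = 23 hours 28 minutes − 10:00 = 13 hours 28 minutes.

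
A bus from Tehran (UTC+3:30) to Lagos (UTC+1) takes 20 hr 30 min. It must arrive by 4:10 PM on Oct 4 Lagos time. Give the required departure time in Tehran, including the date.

10:10 PM on Oct 3

Target arrival in UTC: 4:10 PM − 1:00 = 3:10 PM on Oct 4.
Subtract 20 hours 30 minutes → departure 6:40 PM UTC on Oct 3.
Tehran is UTC+3:30: 6:40 PM + 3:30 = 10:10 PM on Oct 3.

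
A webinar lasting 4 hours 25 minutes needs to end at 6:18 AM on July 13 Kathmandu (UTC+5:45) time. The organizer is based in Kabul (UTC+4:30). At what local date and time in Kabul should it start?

Target end time in UTC: 6:18 AM − 5:45 = 12:33 AM on Jul 13.
Subtract 4 hours 25 minutes → start 8:08 PM UTC on Jul 12.
Kabul is UTC+4:30: 8:08 PM + 4:30 = 12:38 AM on Jul 13.

12:38 AM on Jul 13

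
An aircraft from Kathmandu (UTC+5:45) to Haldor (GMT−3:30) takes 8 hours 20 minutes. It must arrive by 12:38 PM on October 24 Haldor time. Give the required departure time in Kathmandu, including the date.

1:33 PM on October 24

Target arrival in UTC: 12:38 PM + 3:30 = 4:08 PM on Oct 24.
Subtract 8 hours and 20 minutes → departure 7:48 AM UTC on Oct 24.
Kathmandu is UTC+5:45: 7:48 AM + 5:45 = 1:33 PM on Oct 24.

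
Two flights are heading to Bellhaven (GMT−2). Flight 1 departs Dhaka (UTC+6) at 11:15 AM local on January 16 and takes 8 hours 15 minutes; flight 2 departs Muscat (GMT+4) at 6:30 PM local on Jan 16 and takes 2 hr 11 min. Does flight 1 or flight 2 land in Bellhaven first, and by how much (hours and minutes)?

the first, by 3 hours 11 minutes

Flight 1 in UTC: 11:15 AM − 6:00 = 5:15 AM on Jan 16.
+8 hours 15 minutes → arrive 1:30 PM UTC on Jan 16.
Flight 2 in UTC: 6:30 PM − 4:00 = 2:30 PM on Jan 16.
+2 hours 11 minutes → arrive 4:41 PM UTC on Jan 16.
Flight 1 lands earlier by 3 hours 11 minutes.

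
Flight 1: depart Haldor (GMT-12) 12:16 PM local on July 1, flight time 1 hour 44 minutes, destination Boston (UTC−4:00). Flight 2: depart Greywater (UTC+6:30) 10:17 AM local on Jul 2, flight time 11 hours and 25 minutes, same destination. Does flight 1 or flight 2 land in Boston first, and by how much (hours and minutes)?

the first, by 13 hours 12 minutes

Flight 1 in UTC: 12:16 PM + 12:00 = 12:16 AM on Jul 2.
+1 hour and 44 minutes → arrive 2:00 AM UTC on Jul 2.
Flight 2 in UTC: 10:17 AM − 6:30 = 3:47 AM on Jul 2.
+11 hours and 25 minutes → arrive 3:12 PM UTC on Jul 2.
Flight 1 lands earlier by 13 hours 12 minutes.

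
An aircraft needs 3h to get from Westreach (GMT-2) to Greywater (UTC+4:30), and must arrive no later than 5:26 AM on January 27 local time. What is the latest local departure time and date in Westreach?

Target arrival in UTC: 5:26 AM − 4:30 = 12:56 AM on Jan 27.
Subtract 3 hours → departure 9:56 PM UTC on Jan 26.
Westreach is UTC−2:00: 9:56 PM − 2:00 = 7:56 PM on Jan 26.

7:56 PM on January 26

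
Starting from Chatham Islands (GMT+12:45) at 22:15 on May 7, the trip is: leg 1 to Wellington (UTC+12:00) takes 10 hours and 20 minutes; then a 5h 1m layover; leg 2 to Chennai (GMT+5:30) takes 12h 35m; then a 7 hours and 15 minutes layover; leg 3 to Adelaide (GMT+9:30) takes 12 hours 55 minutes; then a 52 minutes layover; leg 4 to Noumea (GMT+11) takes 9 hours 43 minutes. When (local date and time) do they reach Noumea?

07:11 on May 10

Convert departure to UTC: 22:15 − 12:45 = 09:30 UTC on May 7.
Add 10 hours 20 minutes leg 1 → 19:50 UTC.
Add 5 hours and 1 minute layover in Wellington → 00:51 UTC (May 8).
Add 12 hours and 35 minutes leg 2 → 13:26 UTC.
Add 7 hours and 15 minutes layover in Chennai → 20:41 UTC.
Add 12 hours 55 minutes leg 3 → 09:36 UTC (May 9).
Add 52 minutes layover in Adelaide → 10:28 UTC.
Add 9 hours and 43 minutes leg 4 → 20:11 UTC.
Noumea is UTC+11:00, so local arrival = 20:11 + 11:00 = 07:11 on May 10.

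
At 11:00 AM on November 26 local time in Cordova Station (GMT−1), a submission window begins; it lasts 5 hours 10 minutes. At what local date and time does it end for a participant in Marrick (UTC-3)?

Marrick is 2:00 behind Cordova Station.
After 5 hours and 10 minutes it is 4:10 PM in Cordova Station.
Shift by the zone difference: 4:10 PM − 2:00 = 2:10 PM on Nov 26 in Marrick.

2:10 PM on November 26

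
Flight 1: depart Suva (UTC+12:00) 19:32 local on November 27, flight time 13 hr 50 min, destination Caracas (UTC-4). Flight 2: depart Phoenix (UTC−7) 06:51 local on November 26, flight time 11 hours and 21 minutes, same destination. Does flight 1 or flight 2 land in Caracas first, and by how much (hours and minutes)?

Flight 1 in UTC: 19:32 − 12:00 = 07:32 on Nov 27.
+13 hours 50 minutes → arrive 21:22 UTC on Nov 27.
Flight 2 in UTC: 06:51 + 7:00 = 13:51 on Nov 26.
+11 hours and 21 minutes → arrive 01:12 UTC on Nov 27.
Flight 2 lands earlier by 20 hours 10 minutes.

the second, by 20 hours 10 minutes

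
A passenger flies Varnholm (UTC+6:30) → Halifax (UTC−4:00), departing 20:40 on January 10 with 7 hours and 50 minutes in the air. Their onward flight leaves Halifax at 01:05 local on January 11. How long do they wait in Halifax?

Convert departure to UTC: 20:40 − 6:30 = 14:10 UTC on Jan 10.
Add 7 hours 50 minutes flight time → 22:00 UTC.
Halifax is UTC−4:00, so local arrival = 22:00 − 4:00 = 18:00 on Jan 10.
Layover = 01:05 − 18:00 (+1 day) = 7 hours 5 minutes.

7 hours 5 minutes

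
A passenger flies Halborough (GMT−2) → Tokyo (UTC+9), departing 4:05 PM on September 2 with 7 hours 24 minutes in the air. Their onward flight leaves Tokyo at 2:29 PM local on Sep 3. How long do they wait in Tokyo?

Convert departure to UTC: 4:05 PM + 2:00 = 6:05 PM UTC on Sep 2.
Add 7 hours and 24 minutes flight time → 1:29 AM UTC (Sep 3).
Tokyo is UTC+9:00, so local arrival = 1:29 AM + 9:00 = 10:29 AM on Sep 3.
Layover = 2:29 PM − 10:29 AM = 4 hours.

4 hours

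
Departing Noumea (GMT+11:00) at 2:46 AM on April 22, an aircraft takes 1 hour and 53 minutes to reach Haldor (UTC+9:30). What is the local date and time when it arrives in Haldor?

3:09 AM on April 22

Convert departure to UTC: 2:46 AM − 11:00 = 3:46 PM UTC on Apr 21.
Add 1 hour and 53 minutes travel time → 5:39 PM UTC.
Haldor is UTC+9:30, so local arrival = 5:39 PM + 9:30 = 3:09 AM on Apr 22.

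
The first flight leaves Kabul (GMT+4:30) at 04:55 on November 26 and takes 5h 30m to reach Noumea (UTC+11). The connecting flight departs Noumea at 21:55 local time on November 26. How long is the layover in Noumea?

5 hours

Convert departure to UTC: 04:55 − 4:30 = 00:25 UTC on Nov 26.
Add 5 hours and 30 minutes flight time → 05:55 UTC.
Noumea is UTC+11:00, so local arrival = 05:55 + 11:00 = 16:55 on Nov 26.
Layover = 21:55 − 16:55 = 5 hours.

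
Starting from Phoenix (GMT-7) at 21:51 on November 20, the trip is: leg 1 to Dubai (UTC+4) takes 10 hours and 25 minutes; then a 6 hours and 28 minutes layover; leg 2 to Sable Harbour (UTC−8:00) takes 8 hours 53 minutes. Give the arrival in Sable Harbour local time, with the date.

Convert departure to UTC: 21:51 + 7:00 = 04:51 UTC on Nov 21.
Add 10 hours 25 minutes leg 1 → 15:16 UTC.
Add 6 hours 28 minutes layover in Dubai → 21:44 UTC.
Add 8 hours 53 minutes leg 2 → 06:37 UTC (Nov 22).
Sable Harbour is UTC−8:00, so local arrival = 06:37 − 8:00 = 22:37 on Nov 21.

22:37 on November 21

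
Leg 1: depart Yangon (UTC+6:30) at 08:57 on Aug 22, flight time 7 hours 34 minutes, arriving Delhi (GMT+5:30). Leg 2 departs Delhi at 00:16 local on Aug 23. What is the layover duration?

Convert departure to UTC: 08:57 − 6:30 = 02:27 UTC on Aug 22.
Add 7 hours 34 minutes flight time → 10:01 UTC.
Delhi is UTC+5:30, so local arrival = 10:01 + 5:30 = 15:31 on Aug 22.
Layover = 00:16 − 15:31 (+1 day) = 8 hours 45 minutes.

8 hours 45 minutes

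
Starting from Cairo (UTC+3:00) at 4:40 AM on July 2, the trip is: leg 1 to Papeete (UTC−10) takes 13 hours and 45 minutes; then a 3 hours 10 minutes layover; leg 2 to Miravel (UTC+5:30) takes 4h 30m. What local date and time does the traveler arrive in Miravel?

4:35 AM on July 3

Convert departure to UTC: 4:40 AM − 3:00 = 1:40 AM UTC on Jul 2.
Add 13 hours and 45 minutes leg 1 → 3:25 PM UTC.
Add 3 hours 10 minutes layover in Papeete → 6:35 PM UTC.
Add 4 hours 30 minutes leg 2 → 11:05 PM UTC.
Miravel is UTC+5:30, so local arrival = 11:05 PM + 5:30 = 4:35 AM on Jul 3.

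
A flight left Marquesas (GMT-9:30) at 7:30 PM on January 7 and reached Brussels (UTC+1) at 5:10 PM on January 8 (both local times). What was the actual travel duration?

11 hours 10 minutes

Brussels is 10:30 ahead of Marquesas.
Clock-face elapsed time (ignoring zones) is 21 hours 40 minutes.
Actual elapsed = 21 hours 40 minutes − 10:30 = 11 hours 10 minutes.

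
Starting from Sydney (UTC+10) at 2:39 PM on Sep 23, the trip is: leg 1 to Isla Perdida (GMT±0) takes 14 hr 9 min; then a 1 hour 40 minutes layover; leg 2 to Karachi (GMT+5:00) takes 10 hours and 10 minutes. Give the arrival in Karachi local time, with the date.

Convert departure to UTC: 2:39 PM − 10:00 = 4:39 AM UTC on Sep 23.
Add 14 hours and 9 minutes leg 1 → 6:48 PM UTC.
Add 1 hour and 40 minutes layover in Isla Perdida → 8:28 PM UTC.
Add 10 hours 10 minutes leg 2 → 6:38 AM UTC (Sep 24).
Karachi is UTC+5:00, so local arrival = 6:38 AM + 5:00 = 11:38 AM on Sep 24.

11:38 AM on Sep 24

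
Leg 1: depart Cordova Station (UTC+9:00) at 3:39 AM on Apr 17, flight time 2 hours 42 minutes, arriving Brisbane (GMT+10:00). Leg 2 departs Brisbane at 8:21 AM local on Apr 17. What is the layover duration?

Convert departure to UTC: 3:39 AM − 9:00 = 6:39 PM UTC on Apr 16.
Add 2 hours and 42 minutes flight time → 9:21 PM UTC.
Brisbane is UTC+10:00, so local arrival = 9:21 PM + 10:00 = 7:21 AM on Apr 17.
Layover = 8:21 AM − 7:21 AM = 1 hour.

1 hour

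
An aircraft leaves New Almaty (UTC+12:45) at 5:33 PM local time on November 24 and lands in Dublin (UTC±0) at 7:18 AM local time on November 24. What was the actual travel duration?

2 hours 30 minutes

Departure in UTC: 5:33 PM − 12:45 = 4:48 AM on Nov 24.
Arrival is already UTC: 7:18 AM on Nov 24.
Elapsed = 7:18 AM − 4:48 AM = 2 hours 30 minutes.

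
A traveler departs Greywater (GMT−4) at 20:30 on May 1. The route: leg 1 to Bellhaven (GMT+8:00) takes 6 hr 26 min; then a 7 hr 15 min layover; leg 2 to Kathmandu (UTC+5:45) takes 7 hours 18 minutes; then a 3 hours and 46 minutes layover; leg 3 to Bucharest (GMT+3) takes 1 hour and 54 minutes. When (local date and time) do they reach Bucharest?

06:09 on May 3

Convert departure to UTC: 20:30 + 4:00 = 00:30 UTC on May 2.
Add 6 hours and 26 minutes leg 1 → 06:56 UTC.
Add 7 hours 15 minutes layover in Bellhaven → 14:11 UTC.
Add 7 hours and 18 minutes leg 2 → 21:29 UTC.
Add 3 hours and 46 minutes layover in Kathmandu → 01:15 UTC (May 3).
Add 1 hour 54 minutes leg 3 → 03:09 UTC.
Bucharest is UTC+3:00, so local arrival = 03:09 + 3:00 = 06:09 on May 3.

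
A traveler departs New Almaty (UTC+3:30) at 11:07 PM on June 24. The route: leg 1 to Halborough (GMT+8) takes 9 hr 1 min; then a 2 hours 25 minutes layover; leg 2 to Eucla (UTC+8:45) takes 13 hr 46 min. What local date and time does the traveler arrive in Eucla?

Convert departure to UTC: 11:07 PM − 3:30 = 7:37 PM UTC on Jun 24.
Add 9 hours and 1 minute leg 1 → 4:38 AM UTC (Jun 25).
Add 2 hours 25 minutes layover in Halborough → 7:03 AM UTC.
Add 13 hours 46 minutes leg 2 → 8:49 PM UTC.
Eucla is UTC+8:45, so local arrival = 8:49 PM + 8:45 = 5:34 AM on Jun 26.

5:34 AM on Jun 26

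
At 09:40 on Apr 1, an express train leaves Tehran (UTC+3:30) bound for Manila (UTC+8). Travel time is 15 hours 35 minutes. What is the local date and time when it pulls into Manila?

Manila is 4:30 ahead of Tehran.
After 15 hours 35 minutes it is 01:15 (Apr 2) in Tehran.
Shift by the zone difference: 01:15 + 4:30 = 05:45 on Apr 2 in Manila.

05:45 on April 2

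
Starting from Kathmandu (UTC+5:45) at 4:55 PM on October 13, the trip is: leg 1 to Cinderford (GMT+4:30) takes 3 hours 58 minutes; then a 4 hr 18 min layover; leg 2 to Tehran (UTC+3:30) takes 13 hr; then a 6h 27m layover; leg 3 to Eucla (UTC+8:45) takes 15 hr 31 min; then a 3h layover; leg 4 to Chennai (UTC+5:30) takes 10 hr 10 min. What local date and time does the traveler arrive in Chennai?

Convert departure to UTC: 4:55 PM − 5:45 = 11:10 AM UTC on Oct 13.
Add 3 hours 58 minutes leg 1 → 3:08 PM UTC.
Add 4 hours and 18 minutes layover in Cinderford → 7:26 PM UTC.
Add 13 hours leg 2 → 8:26 AM UTC (Oct 14).
Add 6 hours and 27 minutes layover in Tehran → 2:53 PM UTC.
Add 15 hours 31 minutes leg 3 → 6:24 AM UTC (Oct 15).
Add 3 hours layover in Eucla → 9:24 AM UTC.
Add 10 hours 10 minutes leg 4 → 7:34 PM UTC.
Chennai is UTC+5:30, so local arrival = 7:34 PM + 5:30 = 1:04 AM on Oct 16.

1:04 AM on October 16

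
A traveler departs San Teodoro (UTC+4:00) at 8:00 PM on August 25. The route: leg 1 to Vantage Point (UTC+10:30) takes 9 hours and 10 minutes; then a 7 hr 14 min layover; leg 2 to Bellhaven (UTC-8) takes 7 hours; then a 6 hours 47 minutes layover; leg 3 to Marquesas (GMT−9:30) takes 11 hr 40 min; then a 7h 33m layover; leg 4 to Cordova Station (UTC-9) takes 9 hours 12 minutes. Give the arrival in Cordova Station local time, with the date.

5:36 PM on Aug 27

Convert departure to UTC: 8:00 PM − 4:00 = 4:00 PM UTC on Aug 25.
Add 9 hours 10 minutes leg 1 → 1:10 AM UTC (Aug 26).
Add 7 hours and 14 minutes layover in Vantage Point → 8:24 AM UTC.
Add 7 hours leg 2 → 3:24 PM UTC.
Add 6 hours 47 minutes layover in Bellhaven → 10:11 PM UTC.
Add 11 hours 40 minutes leg 3 → 9:51 AM UTC (Aug 27).
Add 7 hours and 33 minutes layover in Marquesas → 5:24 PM UTC.
Add 9 hours 12 minutes leg 4 → 2:36 AM UTC (Aug 28).
Cordova Station is UTC−9:00, so local arrival = 2:36 AM − 9:00 = 5:36 PM on Aug 27.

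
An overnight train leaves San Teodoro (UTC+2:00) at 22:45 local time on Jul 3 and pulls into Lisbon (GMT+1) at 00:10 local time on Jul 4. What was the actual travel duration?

Departure in UTC: 22:45 − 2:00 = 20:45 on Jul 3.
Arrival in UTC: 00:10 − 1:00 = 23:10 on Jul 3.
Elapsed = 23:10 − 20:45 = 2 hours 25 minutes.

2 hours 25 minutes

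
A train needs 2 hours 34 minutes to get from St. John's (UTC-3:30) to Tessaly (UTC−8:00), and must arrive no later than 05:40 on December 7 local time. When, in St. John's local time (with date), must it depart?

07:36 on December 7

Target arrival in UTC: 05:40 + 8:00 = 13:40 on Dec 7.
Subtract 2 hours and 34 minutes → departure 11:06 UTC on Dec 7.
St. John's is UTC−3:30: 11:06 − 3:30 = 07:36 on Dec 7.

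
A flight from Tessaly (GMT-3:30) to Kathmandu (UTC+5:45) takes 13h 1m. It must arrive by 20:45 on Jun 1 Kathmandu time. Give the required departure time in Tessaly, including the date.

Target arrival in UTC: 20:45 − 5:45 = 15:00 on Jun 1.
Subtract 13 hours 1 minute → departure 01:59 UTC on Jun 1.
Tessaly is UTC−3:30: 01:59 − 3:30 = 22:29 on May 31.

22:29 on May 31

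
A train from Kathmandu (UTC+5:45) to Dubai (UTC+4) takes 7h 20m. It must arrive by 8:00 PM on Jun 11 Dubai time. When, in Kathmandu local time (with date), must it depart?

Target arrival in UTC: 8:00 PM − 4:00 = 4:00 PM on Jun 11.
Subtract 7 hours and 20 minutes → departure 8:40 AM UTC on Jun 11.
Kathmandu is UTC+5:45: 8:40 AM + 5:45 = 2:25 PM on Jun 11.

2:25 PM on June 11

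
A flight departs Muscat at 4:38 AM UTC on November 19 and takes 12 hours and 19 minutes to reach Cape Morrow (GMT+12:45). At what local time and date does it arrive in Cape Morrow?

5:42 AM on November 20

Departure is given in UTC: 4:38 AM on Nov 19.
Add 12 hours 19 minutes → 4:57 PM UTC.
Cape Morrow is UTC+12:45: 4:57 PM + 12:45 = 5:42 AM on Nov 20.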